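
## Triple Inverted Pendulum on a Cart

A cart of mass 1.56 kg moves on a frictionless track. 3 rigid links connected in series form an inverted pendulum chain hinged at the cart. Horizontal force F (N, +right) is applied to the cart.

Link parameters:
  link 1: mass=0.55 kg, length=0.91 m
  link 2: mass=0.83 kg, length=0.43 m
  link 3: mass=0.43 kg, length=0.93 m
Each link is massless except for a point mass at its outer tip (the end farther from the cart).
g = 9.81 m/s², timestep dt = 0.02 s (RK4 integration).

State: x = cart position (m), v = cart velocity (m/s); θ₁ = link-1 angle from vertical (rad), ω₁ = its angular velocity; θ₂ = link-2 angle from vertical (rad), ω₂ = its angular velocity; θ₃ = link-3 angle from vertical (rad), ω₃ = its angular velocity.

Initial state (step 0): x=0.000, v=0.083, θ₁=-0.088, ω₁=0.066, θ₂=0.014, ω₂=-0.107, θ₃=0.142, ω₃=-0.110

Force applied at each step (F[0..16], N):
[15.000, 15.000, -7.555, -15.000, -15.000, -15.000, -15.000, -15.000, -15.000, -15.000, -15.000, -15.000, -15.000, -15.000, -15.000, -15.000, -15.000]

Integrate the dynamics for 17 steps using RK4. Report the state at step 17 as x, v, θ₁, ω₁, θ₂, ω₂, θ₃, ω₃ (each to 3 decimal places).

Answer: x=-0.184, v=-1.947, θ₁=-0.119, ω₁=0.638, θ₂=0.649, ω₂=4.675, θ₃=0.169, ω₃=0.087

Derivation:
apply F[0]=+15.000 → step 1: x=0.004, v=0.293, θ₁=-0.090, ω₁=-0.226, θ₂=0.013, ω₂=0.000, θ₃=0.140, ω₃=-0.075
apply F[1]=+15.000 → step 2: x=0.012, v=0.503, θ₁=-0.097, ω₁=-0.521, θ₂=0.014, ω₂=0.111, θ₃=0.139, ω₃=-0.040
apply F[2]=-7.555 → step 3: x=0.021, v=0.429, θ₁=-0.107, ω₁=-0.517, θ₂=0.018, ω₂=0.255, θ₃=0.139, ω₃=-0.003
apply F[3]=-15.000 → step 4: x=0.028, v=0.263, θ₁=-0.117, ω₁=-0.426, θ₂=0.024, ω₂=0.430, θ₃=0.139, ω₃=0.035
apply F[4]=-15.000 → step 5: x=0.032, v=0.098, θ₁=-0.125, ω₁=-0.346, θ₂=0.035, ω₂=0.633, θ₃=0.140, ω₃=0.070
apply F[5]=-15.000 → step 6: x=0.032, v=-0.065, θ₁=-0.131, ω₁=-0.278, θ₂=0.050, ω₂=0.864, θ₃=0.142, ω₃=0.101
apply F[6]=-15.000 → step 7: x=0.029, v=-0.228, θ₁=-0.136, ω₁=-0.219, θ₂=0.070, ω₂=1.128, θ₃=0.144, ω₃=0.127
apply F[7]=-15.000 → step 8: x=0.023, v=-0.390, θ₁=-0.140, ω₁=-0.168, θ₂=0.095, ω₂=1.425, θ₃=0.147, ω₃=0.145
apply F[8]=-15.000 → step 9: x=0.013, v=-0.554, θ₁=-0.142, ω₁=-0.124, θ₂=0.127, ω₂=1.754, θ₃=0.150, ω₃=0.155
apply F[9]=-15.000 → step 10: x=0.001, v=-0.719, θ₁=-0.145, ω₁=-0.082, θ₂=0.166, ω₂=2.113, θ₃=0.153, ω₃=0.156
apply F[10]=-15.000 → step 11: x=-0.015, v=-0.886, θ₁=-0.146, ω₁=-0.037, θ₂=0.212, ω₂=2.496, θ₃=0.156, ω₃=0.150
apply F[11]=-15.000 → step 12: x=-0.035, v=-1.055, θ₁=-0.146, ω₁=0.016, θ₂=0.266, ω₂=2.892, θ₃=0.159, ω₃=0.136
apply F[12]=-15.000 → step 13: x=-0.058, v=-1.228, θ₁=-0.145, ω₁=0.085, θ₂=0.327, ω₂=3.289, θ₃=0.161, ω₃=0.118
apply F[13]=-15.000 → step 14: x=-0.084, v=-1.403, θ₁=-0.142, ω₁=0.177, θ₂=0.397, ω₂=3.675, θ₃=0.164, ω₃=0.100
apply F[14]=-15.000 → step 15: x=-0.114, v=-1.582, θ₁=-0.138, ω₁=0.298, θ₂=0.474, ω₂=4.038, θ₃=0.165, ω₃=0.086
apply F[15]=-15.000 → step 16: x=-0.147, v=-1.763, θ₁=-0.130, ω₁=0.450, θ₂=0.558, ω₂=4.373, θ₃=0.167, ω₃=0.081
apply F[16]=-15.000 → step 17: x=-0.184, v=-1.947, θ₁=-0.119, ω₁=0.638, θ₂=0.649, ω₂=4.675, θ₃=0.169, ω₃=0.087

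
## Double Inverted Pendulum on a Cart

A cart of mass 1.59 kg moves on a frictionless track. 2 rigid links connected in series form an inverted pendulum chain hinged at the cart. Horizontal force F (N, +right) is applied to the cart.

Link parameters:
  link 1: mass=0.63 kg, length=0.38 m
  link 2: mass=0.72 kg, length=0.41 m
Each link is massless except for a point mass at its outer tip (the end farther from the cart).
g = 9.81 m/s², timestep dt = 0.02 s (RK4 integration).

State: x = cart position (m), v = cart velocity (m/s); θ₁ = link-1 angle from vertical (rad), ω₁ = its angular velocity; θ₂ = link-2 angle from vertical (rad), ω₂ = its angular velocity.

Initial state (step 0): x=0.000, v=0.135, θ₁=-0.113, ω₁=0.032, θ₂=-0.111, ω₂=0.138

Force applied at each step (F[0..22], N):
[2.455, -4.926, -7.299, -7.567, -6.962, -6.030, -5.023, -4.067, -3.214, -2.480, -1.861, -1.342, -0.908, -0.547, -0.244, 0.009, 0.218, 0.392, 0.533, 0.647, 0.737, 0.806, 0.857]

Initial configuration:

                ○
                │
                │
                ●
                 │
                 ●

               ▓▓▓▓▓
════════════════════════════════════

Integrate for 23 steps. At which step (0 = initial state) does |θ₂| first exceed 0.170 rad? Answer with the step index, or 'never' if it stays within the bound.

Answer: never

Derivation:
apply F[0]=+2.455 → step 1: x=0.003, v=0.184, θ₁=-0.114, ω₁=-0.157, θ₂=-0.108, ω₂=0.142
apply F[1]=-4.926 → step 2: x=0.006, v=0.142, θ₁=-0.117, ω₁=-0.111, θ₂=-0.105, ω₂=0.151
apply F[2]=-7.299 → step 3: x=0.009, v=0.070, θ₁=-0.118, ω₁=0.007, θ₂=-0.102, ω₂=0.166
apply F[3]=-7.567 → step 4: x=0.009, v=-0.005, θ₁=-0.117, ω₁=0.132, θ₂=-0.099, ω₂=0.184
apply F[4]=-6.962 → step 5: x=0.008, v=-0.073, θ₁=-0.113, ω₁=0.240, θ₂=-0.095, ω₂=0.203
apply F[5]=-6.030 → step 6: x=0.006, v=-0.130, θ₁=-0.107, ω₁=0.322, θ₂=-0.091, ω₂=0.221
apply F[6]=-5.023 → step 7: x=0.003, v=-0.176, θ₁=-0.100, ω₁=0.378, θ₂=-0.086, ω₂=0.237
apply F[7]=-4.067 → step 8: x=-0.001, v=-0.211, θ₁=-0.092, ω₁=0.413, θ₂=-0.081, ω₂=0.251
apply F[8]=-3.214 → step 9: x=-0.005, v=-0.236, θ₁=-0.084, ω₁=0.429, θ₂=-0.076, ω₂=0.260
apply F[9]=-2.480 → step 10: x=-0.010, v=-0.254, θ₁=-0.075, ω₁=0.432, θ₂=-0.071, ω₂=0.267
apply F[10]=-1.861 → step 11: x=-0.015, v=-0.266, θ₁=-0.067, ω₁=0.424, θ₂=-0.065, ω₂=0.270
apply F[11]=-1.342 → step 12: x=-0.020, v=-0.273, θ₁=-0.058, ω₁=0.409, θ₂=-0.060, ω₂=0.270
apply F[12]=-0.908 → step 13: x=-0.026, v=-0.275, θ₁=-0.051, ω₁=0.389, θ₂=-0.055, ω₂=0.267
apply F[13]=-0.547 → step 14: x=-0.031, v=-0.274, θ₁=-0.043, ω₁=0.366, θ₂=-0.049, ω₂=0.262
apply F[14]=-0.244 → step 15: x=-0.037, v=-0.271, θ₁=-0.036, ω₁=0.340, θ₂=-0.044, ω₂=0.255
apply F[15]=+0.009 → step 16: x=-0.042, v=-0.265, θ₁=-0.029, ω₁=0.314, θ₂=-0.039, ω₂=0.246
apply F[16]=+0.218 → step 17: x=-0.047, v=-0.258, θ₁=-0.023, ω₁=0.288, θ₂=-0.034, ω₂=0.235
apply F[17]=+0.392 → step 18: x=-0.053, v=-0.250, θ₁=-0.018, ω₁=0.262, θ₂=-0.030, ω₂=0.224
apply F[18]=+0.533 → step 19: x=-0.057, v=-0.241, θ₁=-0.013, ω₁=0.237, θ₂=-0.025, ω₂=0.211
apply F[19]=+0.647 → step 20: x=-0.062, v=-0.231, θ₁=-0.008, ω₁=0.213, θ₂=-0.021, ω₂=0.199
apply F[20]=+0.737 → step 21: x=-0.067, v=-0.220, θ₁=-0.004, ω₁=0.190, θ₂=-0.017, ω₂=0.185
apply F[21]=+0.806 → step 22: x=-0.071, v=-0.210, θ₁=-0.001, ω₁=0.168, θ₂=-0.014, ω₂=0.172
apply F[22]=+0.857 → step 23: x=-0.075, v=-0.199, θ₁=0.002, ω₁=0.148, θ₂=-0.010, ω₂=0.159
max |θ₂| = 0.111 ≤ 0.170 over all 24 states.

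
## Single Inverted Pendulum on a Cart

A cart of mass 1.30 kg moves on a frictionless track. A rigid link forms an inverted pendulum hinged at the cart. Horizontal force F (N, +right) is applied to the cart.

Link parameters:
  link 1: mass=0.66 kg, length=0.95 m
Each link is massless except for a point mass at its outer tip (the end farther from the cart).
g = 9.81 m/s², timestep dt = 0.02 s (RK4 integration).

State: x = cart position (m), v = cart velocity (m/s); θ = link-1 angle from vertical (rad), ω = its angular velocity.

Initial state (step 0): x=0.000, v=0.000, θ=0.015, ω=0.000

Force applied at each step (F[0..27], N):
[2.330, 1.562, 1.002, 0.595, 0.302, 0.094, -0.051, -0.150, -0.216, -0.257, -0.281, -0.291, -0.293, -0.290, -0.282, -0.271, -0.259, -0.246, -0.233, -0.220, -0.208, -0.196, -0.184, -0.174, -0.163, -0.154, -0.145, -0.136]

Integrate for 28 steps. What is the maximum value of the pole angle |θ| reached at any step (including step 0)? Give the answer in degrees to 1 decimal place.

Answer: 0.9°

Derivation:
apply F[0]=+2.330 → step 1: x=0.000, v=0.034, θ=0.015, ω=-0.033
apply F[1]=+1.562 → step 2: x=0.001, v=0.057, θ=0.014, ω=-0.054
apply F[2]=+1.002 → step 3: x=0.003, v=0.071, θ=0.013, ω=-0.066
apply F[3]=+0.595 → step 4: x=0.004, v=0.079, θ=0.011, ω=-0.072
apply F[4]=+0.302 → step 5: x=0.006, v=0.083, θ=0.010, ω=-0.074
apply F[5]=+0.094 → step 6: x=0.007, v=0.083, θ=0.008, ω=-0.072
apply F[6]=-0.051 → step 7: x=0.009, v=0.082, θ=0.007, ω=-0.069
apply F[7]=-0.150 → step 8: x=0.011, v=0.079, θ=0.006, ω=-0.065
apply F[8]=-0.216 → step 9: x=0.012, v=0.075, θ=0.004, ω=-0.060
apply F[9]=-0.257 → step 10: x=0.014, v=0.071, θ=0.003, ω=-0.054
apply F[10]=-0.281 → step 11: x=0.015, v=0.066, θ=0.002, ω=-0.049
apply F[11]=-0.291 → step 12: x=0.016, v=0.061, θ=0.001, ω=-0.044
apply F[12]=-0.293 → step 13: x=0.017, v=0.057, θ=0.000, ω=-0.039
apply F[13]=-0.290 → step 14: x=0.018, v=0.052, θ=-0.000, ω=-0.034
apply F[14]=-0.282 → step 15: x=0.019, v=0.048, θ=-0.001, ω=-0.030
apply F[15]=-0.271 → step 16: x=0.020, v=0.044, θ=-0.002, ω=-0.026
apply F[16]=-0.259 → step 17: x=0.021, v=0.040, θ=-0.002, ω=-0.022
apply F[17]=-0.246 → step 18: x=0.022, v=0.037, θ=-0.002, ω=-0.019
apply F[18]=-0.233 → step 19: x=0.023, v=0.033, θ=-0.003, ω=-0.016
apply F[19]=-0.220 → step 20: x=0.023, v=0.030, θ=-0.003, ω=-0.013
apply F[20]=-0.208 → step 21: x=0.024, v=0.027, θ=-0.003, ω=-0.011
apply F[21]=-0.196 → step 22: x=0.024, v=0.025, θ=-0.003, ω=-0.009
apply F[22]=-0.184 → step 23: x=0.025, v=0.022, θ=-0.004, ω=-0.007
apply F[23]=-0.174 → step 24: x=0.025, v=0.020, θ=-0.004, ω=-0.005
apply F[24]=-0.163 → step 25: x=0.026, v=0.018, θ=-0.004, ω=-0.004
apply F[25]=-0.154 → step 26: x=0.026, v=0.016, θ=-0.004, ω=-0.002
apply F[26]=-0.145 → step 27: x=0.026, v=0.014, θ=-0.004, ω=-0.001
apply F[27]=-0.136 → step 28: x=0.027, v=0.012, θ=-0.004, ω=-0.000
Max |angle| over trajectory = 0.015 rad = 0.9°.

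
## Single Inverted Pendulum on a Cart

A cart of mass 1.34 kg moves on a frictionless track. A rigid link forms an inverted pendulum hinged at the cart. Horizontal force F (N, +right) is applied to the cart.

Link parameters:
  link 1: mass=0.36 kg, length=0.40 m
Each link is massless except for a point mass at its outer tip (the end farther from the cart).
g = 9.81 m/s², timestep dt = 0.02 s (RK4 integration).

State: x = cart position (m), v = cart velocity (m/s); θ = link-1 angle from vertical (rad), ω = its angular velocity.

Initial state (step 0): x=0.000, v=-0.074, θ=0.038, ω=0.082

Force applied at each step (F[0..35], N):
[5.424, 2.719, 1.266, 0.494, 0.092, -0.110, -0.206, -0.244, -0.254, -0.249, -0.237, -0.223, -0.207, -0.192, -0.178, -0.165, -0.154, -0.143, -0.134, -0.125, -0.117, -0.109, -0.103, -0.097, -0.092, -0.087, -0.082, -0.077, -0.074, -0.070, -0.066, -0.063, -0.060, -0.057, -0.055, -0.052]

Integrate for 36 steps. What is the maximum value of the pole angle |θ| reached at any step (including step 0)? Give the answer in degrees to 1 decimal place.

Answer: 2.2°

Derivation:
apply F[0]=+5.424 → step 1: x=-0.001, v=0.005, θ=0.038, ω=-0.096
apply F[1]=+2.719 → step 2: x=-0.000, v=0.044, θ=0.035, ω=-0.175
apply F[2]=+1.266 → step 3: x=0.001, v=0.061, θ=0.031, ω=-0.201
apply F[3]=+0.494 → step 4: x=0.002, v=0.067, θ=0.027, ω=-0.202
apply F[4]=+0.092 → step 5: x=0.003, v=0.067, θ=0.023, ω=-0.189
apply F[5]=-0.110 → step 6: x=0.005, v=0.064, θ=0.020, ω=-0.172
apply F[6]=-0.206 → step 7: x=0.006, v=0.060, θ=0.017, ω=-0.153
apply F[7]=-0.244 → step 8: x=0.007, v=0.055, θ=0.014, ω=-0.134
apply F[8]=-0.254 → step 9: x=0.008, v=0.051, θ=0.011, ω=-0.117
apply F[9]=-0.249 → step 10: x=0.009, v=0.047, θ=0.009, ω=-0.101
apply F[10]=-0.237 → step 11: x=0.010, v=0.043, θ=0.007, ω=-0.087
apply F[11]=-0.223 → step 12: x=0.011, v=0.039, θ=0.006, ω=-0.075
apply F[12]=-0.207 → step 13: x=0.012, v=0.036, θ=0.004, ω=-0.064
apply F[13]=-0.192 → step 14: x=0.012, v=0.033, θ=0.003, ω=-0.055
apply F[14]=-0.178 → step 15: x=0.013, v=0.030, θ=0.002, ω=-0.047
apply F[15]=-0.165 → step 16: x=0.013, v=0.027, θ=0.001, ω=-0.040
apply F[16]=-0.154 → step 17: x=0.014, v=0.025, θ=0.000, ω=-0.034
apply F[17]=-0.143 → step 18: x=0.014, v=0.023, θ=-0.000, ω=-0.028
apply F[18]=-0.134 → step 19: x=0.015, v=0.021, θ=-0.001, ω=-0.024
apply F[19]=-0.125 → step 20: x=0.015, v=0.019, θ=-0.001, ω=-0.020
apply F[20]=-0.117 → step 21: x=0.016, v=0.017, θ=-0.002, ω=-0.016
apply F[21]=-0.109 → step 22: x=0.016, v=0.016, θ=-0.002, ω=-0.013
apply F[22]=-0.103 → step 23: x=0.016, v=0.014, θ=-0.002, ω=-0.011
apply F[23]=-0.097 → step 24: x=0.017, v=0.013, θ=-0.002, ω=-0.008
apply F[24]=-0.092 → step 25: x=0.017, v=0.012, θ=-0.002, ω=-0.007
apply F[25]=-0.087 → step 26: x=0.017, v=0.011, θ=-0.003, ω=-0.005
apply F[26]=-0.082 → step 27: x=0.017, v=0.010, θ=-0.003, ω=-0.003
apply F[27]=-0.077 → step 28: x=0.017, v=0.009, θ=-0.003, ω=-0.002
apply F[28]=-0.074 → step 29: x=0.018, v=0.008, θ=-0.003, ω=-0.001
apply F[29]=-0.070 → step 30: x=0.018, v=0.007, θ=-0.003, ω=-0.000
apply F[30]=-0.066 → step 31: x=0.018, v=0.006, θ=-0.003, ω=0.000
apply F[31]=-0.063 → step 32: x=0.018, v=0.005, θ=-0.003, ω=0.001
apply F[32]=-0.060 → step 33: x=0.018, v=0.004, θ=-0.003, ω=0.002
apply F[33]=-0.057 → step 34: x=0.018, v=0.004, θ=-0.003, ω=0.002
apply F[34]=-0.055 → step 35: x=0.018, v=0.003, θ=-0.003, ω=0.002
apply F[35]=-0.052 → step 36: x=0.018, v=0.002, θ=-0.003, ω=0.003
Max |angle| over trajectory = 0.038 rad = 2.2°.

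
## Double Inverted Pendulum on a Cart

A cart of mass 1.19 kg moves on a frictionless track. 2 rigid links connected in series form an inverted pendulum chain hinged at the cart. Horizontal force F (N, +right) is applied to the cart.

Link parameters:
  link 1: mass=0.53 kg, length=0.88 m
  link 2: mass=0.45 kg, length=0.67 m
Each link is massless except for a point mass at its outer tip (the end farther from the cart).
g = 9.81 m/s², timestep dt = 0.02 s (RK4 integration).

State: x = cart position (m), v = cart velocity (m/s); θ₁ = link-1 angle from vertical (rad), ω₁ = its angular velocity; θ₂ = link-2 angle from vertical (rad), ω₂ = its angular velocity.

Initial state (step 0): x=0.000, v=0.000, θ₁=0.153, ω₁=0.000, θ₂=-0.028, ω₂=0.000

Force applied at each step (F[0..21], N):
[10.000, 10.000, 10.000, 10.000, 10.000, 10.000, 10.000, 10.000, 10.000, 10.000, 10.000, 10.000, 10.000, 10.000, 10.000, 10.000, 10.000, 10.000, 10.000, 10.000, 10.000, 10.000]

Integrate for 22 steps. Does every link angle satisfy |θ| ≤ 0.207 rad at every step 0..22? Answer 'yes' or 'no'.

apply F[0]=+10.000 → step 1: x=0.001, v=0.142, θ₁=0.152, ω₁=-0.090, θ₂=-0.029, ω₂=-0.104
apply F[1]=+10.000 → step 2: x=0.006, v=0.284, θ₁=0.149, ω₁=-0.180, θ₂=-0.032, ω₂=-0.208
apply F[2]=+10.000 → step 3: x=0.013, v=0.427, θ₁=0.145, ω₁=-0.272, θ₂=-0.037, ω₂=-0.312
apply F[3]=+10.000 → step 4: x=0.023, v=0.571, θ₁=0.139, ω₁=-0.367, θ₂=-0.045, ω₂=-0.415
apply F[4]=+10.000 → step 5: x=0.036, v=0.717, θ₁=0.130, ω₁=-0.466, θ₂=-0.054, ω₂=-0.518
apply F[5]=+10.000 → step 6: x=0.051, v=0.864, θ₁=0.120, ω₁=-0.570, θ₂=-0.065, ω₂=-0.620
apply F[6]=+10.000 → step 7: x=0.070, v=1.014, θ₁=0.107, ω₁=-0.680, θ₂=-0.079, ω₂=-0.720
apply F[7]=+10.000 → step 8: x=0.092, v=1.166, θ₁=0.093, ω₁=-0.797, θ₂=-0.094, ω₂=-0.818
apply F[8]=+10.000 → step 9: x=0.117, v=1.321, θ₁=0.075, ω₁=-0.923, θ₂=-0.111, ω₂=-0.913
apply F[9]=+10.000 → step 10: x=0.145, v=1.480, θ₁=0.056, ω₁=-1.057, θ₂=-0.131, ω₂=-1.004
apply F[10]=+10.000 → step 11: x=0.176, v=1.641, θ₁=0.033, ω₁=-1.203, θ₂=-0.152, ω₂=-1.090
apply F[11]=+10.000 → step 12: x=0.211, v=1.807, θ₁=0.007, ω₁=-1.361, θ₂=-0.174, ω₂=-1.170
apply F[12]=+10.000 → step 13: x=0.248, v=1.976, θ₁=-0.022, ω₁=-1.531, θ₂=-0.198, ω₂=-1.242
apply F[13]=+10.000 → step 14: x=0.290, v=2.148, θ₁=-0.054, ω₁=-1.715, θ₂=-0.224, ω₂=-1.304
apply F[14]=+10.000 → step 15: x=0.334, v=2.322, θ₁=-0.090, ω₁=-1.914, θ₂=-0.250, ω₂=-1.355
apply F[15]=+10.000 → step 16: x=0.382, v=2.499, θ₁=-0.131, ω₁=-2.126, θ₂=-0.278, ω₂=-1.393
apply F[16]=+10.000 → step 17: x=0.434, v=2.675, θ₁=-0.175, ω₁=-2.351, θ₂=-0.306, ω₂=-1.418
apply F[17]=+10.000 → step 18: x=0.489, v=2.849, θ₁=-0.225, ω₁=-2.586, θ₂=-0.335, ω₂=-1.431
apply F[18]=+10.000 → step 19: x=0.548, v=3.018, θ₁=-0.279, ω₁=-2.829, θ₂=-0.363, ω₂=-1.433
apply F[19]=+10.000 → step 20: x=0.610, v=3.179, θ₁=-0.338, ω₁=-3.074, θ₂=-0.392, ω₂=-1.428
apply F[20]=+10.000 → step 21: x=0.675, v=3.328, θ₁=-0.402, ω₁=-3.315, θ₂=-0.420, ω₂=-1.422
apply F[21]=+10.000 → step 22: x=0.743, v=3.462, θ₁=-0.470, ω₁=-3.546, θ₂=-0.449, ω₂=-1.422
Max |angle| over trajectory = 0.470 rad; bound = 0.207 → exceeded.

Answer: no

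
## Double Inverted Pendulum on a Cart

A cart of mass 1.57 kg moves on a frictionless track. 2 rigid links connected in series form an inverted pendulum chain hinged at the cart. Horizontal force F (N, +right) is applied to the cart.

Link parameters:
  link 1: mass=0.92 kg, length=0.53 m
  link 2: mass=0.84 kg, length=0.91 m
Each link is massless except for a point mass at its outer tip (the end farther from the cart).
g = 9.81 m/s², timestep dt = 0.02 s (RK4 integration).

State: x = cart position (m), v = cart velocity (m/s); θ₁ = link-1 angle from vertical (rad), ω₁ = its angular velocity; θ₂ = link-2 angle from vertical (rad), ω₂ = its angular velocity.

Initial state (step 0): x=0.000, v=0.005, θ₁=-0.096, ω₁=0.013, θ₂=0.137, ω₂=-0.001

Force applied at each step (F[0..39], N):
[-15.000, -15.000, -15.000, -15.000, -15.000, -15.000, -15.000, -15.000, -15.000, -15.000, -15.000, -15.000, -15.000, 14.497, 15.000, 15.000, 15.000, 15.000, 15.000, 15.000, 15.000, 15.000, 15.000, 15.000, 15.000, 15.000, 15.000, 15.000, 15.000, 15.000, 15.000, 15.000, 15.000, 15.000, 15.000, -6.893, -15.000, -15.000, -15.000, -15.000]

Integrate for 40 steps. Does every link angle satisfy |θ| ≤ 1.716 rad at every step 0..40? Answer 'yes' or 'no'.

apply F[0]=-15.000 → step 1: x=-0.002, v=-0.165, θ₁=-0.094, ω₁=0.219, θ₂=0.138, ω₂=0.097
apply F[1]=-15.000 → step 2: x=-0.007, v=-0.335, θ₁=-0.087, ω₁=0.429, θ₂=0.141, ω₂=0.192
apply F[2]=-15.000 → step 3: x=-0.015, v=-0.508, θ₁=-0.076, ω₁=0.650, θ₂=0.146, ω₂=0.285
apply F[3]=-15.000 → step 4: x=-0.027, v=-0.684, θ₁=-0.061, ω₁=0.887, θ₂=0.152, ω₂=0.373
apply F[4]=-15.000 → step 5: x=-0.042, v=-0.865, θ₁=-0.041, ω₁=1.144, θ₂=0.160, ω₂=0.453
apply F[5]=-15.000 → step 6: x=-0.062, v=-1.050, θ₁=-0.015, ω₁=1.427, θ₂=0.170, ω₂=0.524
apply F[6]=-15.000 → step 7: x=-0.084, v=-1.241, θ₁=0.016, ω₁=1.740, θ₂=0.181, ω₂=0.584
apply F[7]=-15.000 → step 8: x=-0.111, v=-1.438, θ₁=0.055, ω₁=2.087, θ₂=0.194, ω₂=0.630
apply F[8]=-15.000 → step 9: x=-0.142, v=-1.639, θ₁=0.100, ω₁=2.470, θ₂=0.206, ω₂=0.661
apply F[9]=-15.000 → step 10: x=-0.177, v=-1.843, θ₁=0.154, ω₁=2.884, θ₂=0.220, ω₂=0.678
apply F[10]=-15.000 → step 11: x=-0.216, v=-2.044, θ₁=0.216, ω₁=3.321, θ₂=0.234, ω₂=0.682
apply F[11]=-15.000 → step 12: x=-0.259, v=-2.236, θ₁=0.287, ω₁=3.764, θ₂=0.247, ω₂=0.683
apply F[12]=-15.000 → step 13: x=-0.305, v=-2.412, θ₁=0.366, ω₁=4.190, θ₂=0.261, ω₂=0.690
apply F[13]=+14.497 → step 14: x=-0.352, v=-2.253, θ₁=0.449, ω₁=4.074, θ₂=0.275, ω₂=0.673
apply F[14]=+15.000 → step 15: x=-0.395, v=-2.097, θ₁=0.529, ω₁=4.010, θ₂=0.288, ω₂=0.643
apply F[15]=+15.000 → step 16: x=-0.436, v=-1.947, θ₁=0.609, ω₁=4.001, θ₂=0.300, ω₂=0.604
apply F[16]=+15.000 → step 17: x=-0.473, v=-1.800, θ₁=0.690, ω₁=4.037, θ₂=0.312, ω₂=0.559
apply F[17]=+15.000 → step 18: x=-0.508, v=-1.652, θ₁=0.771, ω₁=4.111, θ₂=0.323, ω₂=0.510
apply F[18]=+15.000 → step 19: x=-0.539, v=-1.501, θ₁=0.854, ω₁=4.217, θ₂=0.332, ω₂=0.461
apply F[19]=+15.000 → step 20: x=-0.568, v=-1.344, θ₁=0.940, ω₁=4.351, θ₂=0.341, ω₂=0.418
apply F[20]=+15.000 → step 21: x=-0.593, v=-1.179, θ₁=1.029, ω₁=4.508, θ₂=0.349, ω₂=0.383
apply F[21]=+15.000 → step 22: x=-0.615, v=-1.004, θ₁=1.120, ω₁=4.688, θ₂=0.356, ω₂=0.361
apply F[22]=+15.000 → step 23: x=-0.633, v=-0.817, θ₁=1.216, ω₁=4.892, θ₂=0.364, ω₂=0.355
apply F[23]=+15.000 → step 24: x=-0.647, v=-0.615, θ₁=1.316, ω₁=5.122, θ₂=0.371, ω₂=0.371
apply F[24]=+15.000 → step 25: x=-0.657, v=-0.398, θ₁=1.421, ω₁=5.381, θ₂=0.379, ω₂=0.414
apply F[25]=+15.000 → step 26: x=-0.663, v=-0.161, θ₁=1.532, ω₁=5.676, θ₂=0.388, ω₂=0.491
apply F[26]=+15.000 → step 27: x=-0.664, v=0.098, θ₁=1.649, ω₁=6.016, θ₂=0.398, ω₂=0.609
apply F[27]=+15.000 → step 28: x=-0.659, v=0.382, θ₁=1.773, ω₁=6.413, θ₂=0.412, ω₂=0.779
apply F[28]=+15.000 → step 29: x=-0.648, v=0.697, θ₁=1.906, ω₁=6.885, θ₂=0.430, ω₂=1.018
apply F[29]=+15.000 → step 30: x=-0.631, v=1.049, θ₁=2.049, ω₁=7.456, θ₂=0.454, ω₂=1.346
apply F[30]=+15.000 → step 31: x=-0.606, v=1.444, θ₁=2.205, ω₁=8.158, θ₂=0.485, ω₂=1.797
apply F[31]=+15.000 → step 32: x=-0.573, v=1.890, θ₁=2.376, ω₁=9.029, θ₂=0.527, ω₂=2.419
apply F[32]=+15.000 → step 33: x=-0.530, v=2.384, θ₁=2.567, ω₁=10.107, θ₂=0.583, ω₂=3.283
apply F[33]=+15.000 → step 34: x=-0.477, v=2.896, θ₁=2.782, ω₁=11.376, θ₂=0.660, ω₂=4.480
apply F[34]=+15.000 → step 35: x=-0.415, v=3.328, θ₁=3.022, ω₁=12.635, θ₂=0.765, ω₂=6.053
apply F[35]=-6.893 → step 36: x=-0.349, v=3.230, θ₁=3.278, ω₁=12.816, θ₂=0.903, ω₂=7.748
apply F[36]=-15.000 → step 37: x=-0.288, v=2.789, θ₁=3.527, ω₁=11.911, θ₂=1.072, ω₂=8.987
apply F[37]=-15.000 → step 38: x=-0.237, v=2.329, θ₁=3.752, ω₁=10.517, θ₂=1.259, ω₂=9.654
apply F[38]=-15.000 → step 39: x=-0.194, v=1.990, θ₁=3.947, ω₁=9.011, θ₂=1.455, ω₂=9.916
apply F[39]=-15.000 → step 40: x=-0.157, v=1.790, θ₁=4.112, ω₁=7.495, θ₂=1.654, ω₂=9.932
Max |angle| over trajectory = 4.112 rad; bound = 1.716 → exceeded.

Answer: no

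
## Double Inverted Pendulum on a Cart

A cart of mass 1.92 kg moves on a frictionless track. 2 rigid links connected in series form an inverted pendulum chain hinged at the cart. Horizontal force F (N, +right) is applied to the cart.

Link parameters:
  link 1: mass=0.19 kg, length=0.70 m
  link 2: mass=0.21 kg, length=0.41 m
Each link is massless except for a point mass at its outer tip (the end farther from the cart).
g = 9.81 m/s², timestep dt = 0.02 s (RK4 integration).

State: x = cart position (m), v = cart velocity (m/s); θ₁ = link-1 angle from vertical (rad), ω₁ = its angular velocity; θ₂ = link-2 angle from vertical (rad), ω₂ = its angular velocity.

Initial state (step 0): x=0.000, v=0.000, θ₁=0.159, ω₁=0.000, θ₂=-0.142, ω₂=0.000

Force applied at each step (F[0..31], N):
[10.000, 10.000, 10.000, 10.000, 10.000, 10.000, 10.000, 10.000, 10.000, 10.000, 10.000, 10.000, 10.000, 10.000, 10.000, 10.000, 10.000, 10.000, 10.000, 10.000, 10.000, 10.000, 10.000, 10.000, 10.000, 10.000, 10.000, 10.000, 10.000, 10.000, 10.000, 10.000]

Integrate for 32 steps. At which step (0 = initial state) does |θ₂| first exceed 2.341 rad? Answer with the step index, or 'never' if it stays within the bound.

apply F[0]=+10.000 → step 1: x=0.001, v=0.098, θ₁=0.159, ω₁=-0.008, θ₂=-0.145, ω₂=-0.291
apply F[1]=+10.000 → step 2: x=0.004, v=0.196, θ₁=0.159, ω₁=-0.016, θ₂=-0.154, ω₂=-0.585
apply F[2]=+10.000 → step 3: x=0.009, v=0.294, θ₁=0.158, ω₁=-0.024, θ₂=-0.168, ω₂=-0.886
apply F[3]=+10.000 → step 4: x=0.016, v=0.392, θ₁=0.158, ω₁=-0.030, θ₂=-0.189, ω₂=-1.195
apply F[4]=+10.000 → step 5: x=0.024, v=0.490, θ₁=0.157, ω₁=-0.037, θ₂=-0.216, ω₂=-1.516
apply F[5]=+10.000 → step 6: x=0.035, v=0.589, θ₁=0.156, ω₁=-0.045, θ₂=-0.250, ω₂=-1.848
apply F[6]=+10.000 → step 7: x=0.048, v=0.688, θ₁=0.155, ω₁=-0.055, θ₂=-0.290, ω₂=-2.192
apply F[7]=+10.000 → step 8: x=0.063, v=0.787, θ₁=0.154, ω₁=-0.070, θ₂=-0.338, ω₂=-2.547
apply F[8]=+10.000 → step 9: x=0.080, v=0.887, θ₁=0.152, ω₁=-0.094, θ₂=-0.392, ω₂=-2.909
apply F[9]=+10.000 → step 10: x=0.098, v=0.987, θ₁=0.150, ω₁=-0.130, θ₂=-0.454, ω₂=-3.275
apply F[10]=+10.000 → step 11: x=0.119, v=1.087, θ₁=0.147, ω₁=-0.184, θ₂=-0.523, ω₂=-3.642
apply F[11]=+10.000 → step 12: x=0.142, v=1.188, θ₁=0.143, ω₁=-0.259, θ₂=-0.600, ω₂=-4.006
apply F[12]=+10.000 → step 13: x=0.167, v=1.289, θ₁=0.137, ω₁=-0.361, θ₂=-0.683, ω₂=-4.364
apply F[13]=+10.000 → step 14: x=0.193, v=1.391, θ₁=0.128, ω₁=-0.494, θ₂=-0.774, ω₂=-4.715
apply F[14]=+10.000 → step 15: x=0.222, v=1.493, θ₁=0.117, ω₁=-0.662, θ₂=-0.872, ω₂=-5.059
apply F[15]=+10.000 → step 16: x=0.253, v=1.596, θ₁=0.101, ω₁=-0.868, θ₂=-0.976, ω₂=-5.393
apply F[16]=+10.000 → step 17: x=0.286, v=1.698, θ₁=0.082, ω₁=-1.117, θ₂=-1.088, ω₂=-5.719
apply F[17]=+10.000 → step 18: x=0.321, v=1.802, θ₁=0.056, ω₁=-1.410, θ₂=-1.205, ω₂=-6.034
apply F[18]=+10.000 → step 19: x=0.358, v=1.905, θ₁=0.025, ω₁=-1.749, θ₂=-1.329, ω₂=-6.334
apply F[19]=+10.000 → step 20: x=0.397, v=2.009, θ₁=-0.014, ω₁=-2.136, θ₂=-1.458, ω₂=-6.610
apply F[20]=+10.000 → step 21: x=0.438, v=2.114, θ₁=-0.061, ω₁=-2.567, θ₂=-1.593, ω₂=-6.851
apply F[21]=+10.000 → step 22: x=0.482, v=2.219, θ₁=-0.117, ω₁=-3.038, θ₂=-1.732, ω₂=-7.039
apply F[22]=+10.000 → step 23: x=0.527, v=2.324, θ₁=-0.183, ω₁=-3.539, θ₂=-1.874, ω₂=-7.149
apply F[23]=+10.000 → step 24: x=0.575, v=2.428, θ₁=-0.259, ω₁=-4.057, θ₂=-2.017, ω₂=-7.151
apply F[24]=+10.000 → step 25: x=0.624, v=2.530, θ₁=-0.345, ω₁=-4.572, θ₂=-2.159, ω₂=-7.010
apply F[25]=+10.000 → step 26: x=0.676, v=2.629, θ₁=-0.441, ω₁=-5.065, θ₂=-2.297, ω₂=-6.695
apply F[26]=+10.000 → step 27: x=0.729, v=2.723, θ₁=-0.547, ω₁=-5.513, θ₂=-2.426, ω₂=-6.178
apply F[27]=+10.000 → step 28: x=0.785, v=2.809, θ₁=-0.661, ω₁=-5.905, θ₂=-2.542, ω₂=-5.446
apply F[28]=+10.000 → step 29: x=0.842, v=2.887, θ₁=-0.783, ω₁=-6.233, θ₂=-2.642, ω₂=-4.497
apply F[29]=+10.000 → step 30: x=0.900, v=2.955, θ₁=-0.910, ω₁=-6.507, θ₂=-2.721, ω₂=-3.345
apply F[30]=+10.000 → step 31: x=0.960, v=3.013, θ₁=-1.043, ω₁=-6.747, θ₂=-2.775, ω₂=-2.010
apply F[31]=+10.000 → step 32: x=1.021, v=3.062, θ₁=-1.180, ω₁=-6.991, θ₂=-2.800, ω₂=-0.506
|θ₂| = 2.426 > 2.341 first at step 27.

Answer: 27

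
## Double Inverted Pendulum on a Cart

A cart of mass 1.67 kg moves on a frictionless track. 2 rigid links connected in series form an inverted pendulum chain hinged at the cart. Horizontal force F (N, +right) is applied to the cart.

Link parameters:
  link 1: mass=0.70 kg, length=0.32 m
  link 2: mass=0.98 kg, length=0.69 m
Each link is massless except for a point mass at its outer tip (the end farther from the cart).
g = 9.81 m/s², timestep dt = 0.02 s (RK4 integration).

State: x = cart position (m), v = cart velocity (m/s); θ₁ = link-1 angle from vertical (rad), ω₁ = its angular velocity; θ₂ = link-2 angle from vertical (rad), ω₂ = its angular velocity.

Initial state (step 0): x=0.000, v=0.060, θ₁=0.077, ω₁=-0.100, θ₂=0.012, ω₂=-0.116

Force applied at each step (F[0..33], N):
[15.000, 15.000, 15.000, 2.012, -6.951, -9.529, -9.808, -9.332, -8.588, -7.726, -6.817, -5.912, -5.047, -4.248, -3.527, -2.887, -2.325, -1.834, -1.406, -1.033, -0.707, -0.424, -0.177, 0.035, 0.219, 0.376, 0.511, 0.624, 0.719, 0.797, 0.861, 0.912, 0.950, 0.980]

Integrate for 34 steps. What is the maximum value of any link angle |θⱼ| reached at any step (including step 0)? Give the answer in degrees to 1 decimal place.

apply F[0]=+15.000 → step 1: x=0.003, v=0.224, θ₁=0.071, ω₁=-0.509, θ₂=0.009, ω₂=-0.162
apply F[1]=+15.000 → step 2: x=0.009, v=0.391, θ₁=0.057, ω₁=-0.938, θ₂=0.006, ω₂=-0.202
apply F[2]=+15.000 → step 3: x=0.018, v=0.561, θ₁=0.033, ω₁=-1.407, θ₂=0.001, ω₂=-0.230
apply F[3]=+2.012 → step 4: x=0.030, v=0.582, θ₁=0.005, ω₁=-1.444, θ₂=-0.004, ω₂=-0.243
apply F[4]=-6.951 → step 5: x=0.041, v=0.500, θ₁=-0.022, ω₁=-1.197, θ₂=-0.008, ω₂=-0.241
apply F[5]=-9.529 → step 6: x=0.050, v=0.393, θ₁=-0.042, ω₁=-0.898, θ₂=-0.013, ω₂=-0.227
apply F[6]=-9.808 → step 7: x=0.056, v=0.285, θ₁=-0.058, ω₁=-0.624, θ₂=-0.017, ω₂=-0.203
apply F[7]=-9.332 → step 8: x=0.061, v=0.186, θ₁=-0.068, ω₁=-0.392, θ₂=-0.021, ω₂=-0.172
apply F[8]=-8.588 → step 9: x=0.064, v=0.098, θ₁=-0.074, ω₁=-0.202, θ₂=-0.024, ω₂=-0.138
apply F[9]=-7.726 → step 10: x=0.065, v=0.020, θ₁=-0.076, ω₁=-0.051, θ₂=-0.027, ω₂=-0.104
apply F[10]=-6.817 → step 11: x=0.065, v=-0.046, θ₁=-0.076, ω₁=0.067, θ₂=-0.028, ω₂=-0.070
apply F[11]=-5.912 → step 12: x=0.063, v=-0.102, θ₁=-0.074, ω₁=0.154, θ₂=-0.029, ω₂=-0.038
apply F[12]=-5.047 → step 13: x=0.061, v=-0.148, θ₁=-0.070, ω₁=0.217, θ₂=-0.030, ω₂=-0.009
apply F[13]=-4.248 → step 14: x=0.058, v=-0.185, θ₁=-0.065, ω₁=0.259, θ₂=-0.030, ω₂=0.017
apply F[14]=-3.527 → step 15: x=0.054, v=-0.215, θ₁=-0.060, ω₁=0.285, θ₂=-0.029, ω₂=0.040
apply F[15]=-2.887 → step 16: x=0.049, v=-0.238, θ₁=-0.054, ω₁=0.298, θ₂=-0.028, ω₂=0.059
apply F[16]=-2.325 → step 17: x=0.044, v=-0.256, θ₁=-0.048, ω₁=0.302, θ₂=-0.027, ω₂=0.076
apply F[17]=-1.834 → step 18: x=0.039, v=-0.269, θ₁=-0.042, ω₁=0.299, θ₂=-0.025, ω₂=0.089
apply F[18]=-1.406 → step 19: x=0.033, v=-0.278, θ₁=-0.036, ω₁=0.290, θ₂=-0.023, ω₂=0.099
apply F[19]=-1.033 → step 20: x=0.028, v=-0.284, θ₁=-0.031, ω₁=0.278, θ₂=-0.021, ω₂=0.106
apply F[20]=-0.707 → step 21: x=0.022, v=-0.287, θ₁=-0.025, ω₁=0.264, θ₂=-0.019, ω₂=0.112
apply F[21]=-0.424 → step 22: x=0.016, v=-0.288, θ₁=-0.020, ω₁=0.248, θ₂=-0.017, ω₂=0.115
apply F[22]=-0.177 → step 23: x=0.011, v=-0.286, θ₁=-0.015, ω₁=0.231, θ₂=-0.015, ω₂=0.116
apply F[23]=+0.035 → step 24: x=0.005, v=-0.283, θ₁=-0.011, ω₁=0.213, θ₂=-0.012, ω₂=0.116
apply F[24]=+0.219 → step 25: x=-0.001, v=-0.279, θ₁=-0.007, ω₁=0.196, θ₂=-0.010, ω₂=0.115
apply F[25]=+0.376 → step 26: x=-0.006, v=-0.273, θ₁=-0.003, ω₁=0.179, θ₂=-0.008, ω₂=0.112
apply F[26]=+0.511 → step 27: x=-0.012, v=-0.267, θ₁=0.000, ω₁=0.162, θ₂=-0.005, ω₂=0.108
apply F[27]=+0.624 → step 28: x=-0.017, v=-0.260, θ₁=0.003, ω₁=0.146, θ₂=-0.003, ω₂=0.104
apply F[28]=+0.719 → step 29: x=-0.022, v=-0.252, θ₁=0.006, ω₁=0.131, θ₂=-0.001, ω₂=0.100
apply F[29]=+0.797 → step 30: x=-0.027, v=-0.244, θ₁=0.009, ω₁=0.117, θ₂=0.001, ω₂=0.094
apply F[30]=+0.861 → step 31: x=-0.032, v=-0.236, θ₁=0.011, ω₁=0.103, θ₂=0.002, ω₂=0.089
apply F[31]=+0.912 → step 32: x=-0.036, v=-0.227, θ₁=0.013, ω₁=0.091, θ₂=0.004, ω₂=0.083
apply F[32]=+0.950 → step 33: x=-0.041, v=-0.218, θ₁=0.014, ω₁=0.079, θ₂=0.006, ω₂=0.077
apply F[33]=+0.980 → step 34: x=-0.045, v=-0.209, θ₁=0.016, ω₁=0.068, θ₂=0.007, ω₂=0.071
Max |angle| over trajectory = 0.077 rad = 4.4°.

Answer: 4.4°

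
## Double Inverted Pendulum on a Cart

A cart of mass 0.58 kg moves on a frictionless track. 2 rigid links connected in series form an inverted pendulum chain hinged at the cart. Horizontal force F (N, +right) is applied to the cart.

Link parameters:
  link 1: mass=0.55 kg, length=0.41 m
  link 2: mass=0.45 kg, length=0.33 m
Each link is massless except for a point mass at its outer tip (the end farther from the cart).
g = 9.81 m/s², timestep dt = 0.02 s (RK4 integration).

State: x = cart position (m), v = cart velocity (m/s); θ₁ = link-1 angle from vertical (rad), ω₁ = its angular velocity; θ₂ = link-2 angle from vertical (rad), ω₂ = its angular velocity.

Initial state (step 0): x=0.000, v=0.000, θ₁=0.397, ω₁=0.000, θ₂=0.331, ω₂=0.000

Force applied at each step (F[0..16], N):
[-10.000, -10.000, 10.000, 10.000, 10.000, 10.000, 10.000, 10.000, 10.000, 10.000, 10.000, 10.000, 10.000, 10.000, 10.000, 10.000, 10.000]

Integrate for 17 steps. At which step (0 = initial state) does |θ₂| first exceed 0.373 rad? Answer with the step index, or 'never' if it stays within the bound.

apply F[0]=-10.000 → step 1: x=-0.004, v=-0.368, θ₁=0.407, ω₁=1.018, θ₂=0.331, ω₂=-0.013
apply F[1]=-10.000 → step 2: x=-0.015, v=-0.723, θ₁=0.438, ω₁=2.006, θ₂=0.331, ω₂=-0.020
apply F[2]=+10.000 → step 3: x=-0.027, v=-0.546, θ₁=0.476, ω₁=1.885, θ₂=0.329, ω₂=-0.174
apply F[3]=+10.000 → step 4: x=-0.037, v=-0.380, θ₁=0.513, ω₁=1.827, θ₂=0.323, ω₂=-0.376
apply F[4]=+10.000 → step 5: x=-0.043, v=-0.221, θ₁=0.550, ω₁=1.824, θ₂=0.313, ω₂=-0.624
apply F[5]=+10.000 → step 6: x=-0.045, v=-0.068, θ₁=0.587, ω₁=1.869, θ₂=0.298, ω₂=-0.919
apply F[6]=+10.000 → step 7: x=-0.045, v=0.082, θ₁=0.625, ω₁=1.954, θ₂=0.276, ω₂=-1.259
apply F[7]=+10.000 → step 8: x=-0.042, v=0.233, θ₁=0.665, ω₁=2.071, θ₂=0.247, ω₂=-1.644
apply F[8]=+10.000 → step 9: x=-0.036, v=0.387, θ₁=0.708, ω₁=2.210, θ₂=0.210, ω₂=-2.068
apply F[9]=+10.000 → step 10: x=-0.027, v=0.547, θ₁=0.753, ω₁=2.362, θ₂=0.164, ω₂=-2.526
apply F[10]=+10.000 → step 11: x=-0.014, v=0.714, θ₁=0.802, ω₁=2.514, θ₂=0.109, ω₂=-3.009
apply F[11]=+10.000 → step 12: x=0.002, v=0.889, θ₁=0.854, ω₁=2.657, θ₂=0.044, ω₂=-3.509
apply F[12]=+10.000 → step 13: x=0.022, v=1.073, θ₁=0.908, ω₁=2.780, θ₂=-0.031, ω₂=-4.020
apply F[13]=+10.000 → step 14: x=0.045, v=1.264, θ₁=0.965, ω₁=2.876, θ₂=-0.117, ω₂=-4.536
apply F[14]=+10.000 → step 15: x=0.072, v=1.460, θ₁=1.023, ω₁=2.940, θ₂=-0.213, ω₂=-5.057
apply F[15]=+10.000 → step 16: x=0.103, v=1.656, θ₁=1.082, ω₁=2.968, θ₂=-0.319, ω₂=-5.585
apply F[16]=+10.000 → step 17: x=0.138, v=1.848, θ₁=1.142, ω₁=2.958, θ₂=-0.436, ω₂=-6.127
|θ₂| = 0.436 > 0.373 first at step 17.

Answer: 17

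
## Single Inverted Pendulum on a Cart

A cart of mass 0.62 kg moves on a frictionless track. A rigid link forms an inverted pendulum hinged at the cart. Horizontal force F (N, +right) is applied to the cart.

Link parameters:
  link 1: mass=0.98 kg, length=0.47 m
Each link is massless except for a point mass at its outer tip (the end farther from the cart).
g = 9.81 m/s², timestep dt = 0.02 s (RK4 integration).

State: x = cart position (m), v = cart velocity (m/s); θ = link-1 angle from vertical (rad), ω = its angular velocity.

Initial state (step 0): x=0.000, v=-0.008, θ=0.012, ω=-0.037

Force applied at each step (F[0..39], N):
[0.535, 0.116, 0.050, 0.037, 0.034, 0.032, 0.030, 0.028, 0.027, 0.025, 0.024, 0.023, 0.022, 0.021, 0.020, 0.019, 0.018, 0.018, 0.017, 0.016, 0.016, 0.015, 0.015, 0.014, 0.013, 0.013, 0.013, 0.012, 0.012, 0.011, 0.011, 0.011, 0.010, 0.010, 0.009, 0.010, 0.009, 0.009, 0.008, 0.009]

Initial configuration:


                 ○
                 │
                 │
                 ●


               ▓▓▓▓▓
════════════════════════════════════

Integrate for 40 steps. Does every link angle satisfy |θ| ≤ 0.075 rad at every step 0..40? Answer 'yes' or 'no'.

Answer: yes

Derivation:
apply F[0]=+0.535 → step 1: x=-0.000, v=0.006, θ=0.011, ω=-0.061
apply F[1]=+0.116 → step 2: x=0.000, v=0.006, θ=0.010, ω=-0.058
apply F[2]=+0.050 → step 3: x=0.000, v=0.005, θ=0.009, ω=-0.051
apply F[3]=+0.037 → step 4: x=0.000, v=0.004, θ=0.008, ω=-0.045
apply F[4]=+0.034 → step 5: x=0.000, v=0.002, θ=0.007, ω=-0.040
apply F[5]=+0.032 → step 6: x=0.000, v=0.001, θ=0.006, ω=-0.035
apply F[6]=+0.030 → step 7: x=0.000, v=0.001, θ=0.006, ω=-0.030
apply F[7]=+0.028 → step 8: x=0.000, v=-0.000, θ=0.005, ω=-0.027
apply F[8]=+0.027 → step 9: x=0.000, v=-0.001, θ=0.004, ω=-0.023
apply F[9]=+0.025 → step 10: x=0.000, v=-0.001, θ=0.004, ω=-0.021
apply F[10]=+0.024 → step 11: x=0.000, v=-0.002, θ=0.004, ω=-0.018
apply F[11]=+0.023 → step 12: x=0.000, v=-0.002, θ=0.003, ω=-0.016
apply F[12]=+0.022 → step 13: x=0.000, v=-0.002, θ=0.003, ω=-0.014
apply F[13]=+0.021 → step 14: x=0.000, v=-0.003, θ=0.003, ω=-0.013
apply F[14]=+0.020 → step 15: x=0.000, v=-0.003, θ=0.002, ω=-0.011
apply F[15]=+0.019 → step 16: x=0.000, v=-0.003, θ=0.002, ω=-0.010
apply F[16]=+0.018 → step 17: x=0.000, v=-0.003, θ=0.002, ω=-0.009
apply F[17]=+0.018 → step 18: x=-0.000, v=-0.003, θ=0.002, ω=-0.008
apply F[18]=+0.017 → step 19: x=-0.000, v=-0.003, θ=0.002, ω=-0.007
apply F[19]=+0.016 → step 20: x=-0.000, v=-0.003, θ=0.002, ω=-0.006
apply F[20]=+0.016 → step 21: x=-0.000, v=-0.003, θ=0.002, ω=-0.006
apply F[21]=+0.015 → step 22: x=-0.000, v=-0.003, θ=0.001, ω=-0.005
apply F[22]=+0.015 → step 23: x=-0.000, v=-0.003, θ=0.001, ω=-0.004
apply F[23]=+0.014 → step 24: x=-0.000, v=-0.003, θ=0.001, ω=-0.004
apply F[24]=+0.013 → step 25: x=-0.000, v=-0.003, θ=0.001, ω=-0.004
apply F[25]=+0.013 → step 26: x=-0.000, v=-0.003, θ=0.001, ω=-0.003
apply F[26]=+0.013 → step 27: x=-0.001, v=-0.003, θ=0.001, ω=-0.003
apply F[27]=+0.012 → step 28: x=-0.001, v=-0.003, θ=0.001, ω=-0.003
apply F[28]=+0.012 → step 29: x=-0.001, v=-0.002, θ=0.001, ω=-0.003
apply F[29]=+0.011 → step 30: x=-0.001, v=-0.002, θ=0.001, ω=-0.002
apply F[30]=+0.011 → step 31: x=-0.001, v=-0.002, θ=0.001, ω=-0.002
apply F[31]=+0.011 → step 32: x=-0.001, v=-0.002, θ=0.001, ω=-0.002
apply F[32]=+0.010 → step 33: x=-0.001, v=-0.002, θ=0.001, ω=-0.002
apply F[33]=+0.010 → step 34: x=-0.001, v=-0.002, θ=0.001, ω=-0.002
apply F[34]=+0.009 → step 35: x=-0.001, v=-0.002, θ=0.001, ω=-0.002
apply F[35]=+0.010 → step 36: x=-0.001, v=-0.002, θ=0.001, ω=-0.001
apply F[36]=+0.009 → step 37: x=-0.001, v=-0.002, θ=0.001, ω=-0.001
apply F[37]=+0.009 → step 38: x=-0.001, v=-0.002, θ=0.001, ω=-0.001
apply F[38]=+0.008 → step 39: x=-0.001, v=-0.002, θ=0.001, ω=-0.001
apply F[39]=+0.009 → step 40: x=-0.001, v=-0.002, θ=0.001, ω=-0.001
Max |angle| over trajectory = 0.012 rad; bound = 0.075 → within bound.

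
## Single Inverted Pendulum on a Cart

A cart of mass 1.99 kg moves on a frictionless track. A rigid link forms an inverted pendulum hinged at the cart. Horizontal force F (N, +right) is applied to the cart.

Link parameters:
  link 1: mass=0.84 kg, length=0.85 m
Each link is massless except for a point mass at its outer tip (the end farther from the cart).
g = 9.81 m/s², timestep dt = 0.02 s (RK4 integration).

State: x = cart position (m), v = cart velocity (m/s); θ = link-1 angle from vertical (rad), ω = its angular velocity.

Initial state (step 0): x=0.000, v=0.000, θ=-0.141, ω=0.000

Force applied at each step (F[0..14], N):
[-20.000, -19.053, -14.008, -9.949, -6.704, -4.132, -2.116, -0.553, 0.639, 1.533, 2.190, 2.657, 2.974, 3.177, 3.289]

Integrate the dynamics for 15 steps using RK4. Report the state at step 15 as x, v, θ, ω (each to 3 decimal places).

Answer: x=-0.166, v=-0.511, θ=0.001, ω=0.342

Derivation:
apply F[0]=-20.000 → step 1: x=-0.002, v=-0.188, θ=-0.139, ω=0.187
apply F[1]=-19.053 → step 2: x=-0.007, v=-0.367, θ=-0.134, ω=0.364
apply F[2]=-14.008 → step 3: x=-0.016, v=-0.496, θ=-0.125, ω=0.485
apply F[3]=-9.949 → step 4: x=-0.027, v=-0.586, θ=-0.115, ω=0.562
apply F[4]=-6.704 → step 5: x=-0.039, v=-0.645, θ=-0.103, ω=0.605
apply F[5]=-4.132 → step 6: x=-0.052, v=-0.678, θ=-0.091, ω=0.623
apply F[6]=-2.116 → step 7: x=-0.066, v=-0.693, θ=-0.078, ω=0.620
apply F[7]=-0.553 → step 8: x=-0.080, v=-0.693, θ=-0.066, ω=0.603
apply F[8]=+0.639 → step 9: x=-0.094, v=-0.681, θ=-0.054, ω=0.576
apply F[9]=+1.533 → step 10: x=-0.107, v=-0.662, θ=-0.043, ω=0.542
apply F[10]=+2.190 → step 11: x=-0.120, v=-0.637, θ=-0.033, ω=0.504
apply F[11]=+2.657 → step 12: x=-0.133, v=-0.608, θ=-0.023, ω=0.464
apply F[12]=+2.974 → step 13: x=-0.144, v=-0.577, θ=-0.014, ω=0.422
apply F[13]=+3.177 → step 14: x=-0.156, v=-0.544, θ=-0.006, ω=0.382
apply F[14]=+3.289 → step 15: x=-0.166, v=-0.511, θ=0.001, ω=0.342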